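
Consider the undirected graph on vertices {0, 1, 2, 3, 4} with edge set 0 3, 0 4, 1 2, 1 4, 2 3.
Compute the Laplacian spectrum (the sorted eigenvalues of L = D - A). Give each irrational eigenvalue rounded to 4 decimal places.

[0, 1.3820, 1.3820, 3.6180, 3.6180]

Reading degrees in the order [0, 1, 2, 3, 4] gives [2, 2, 2, 2, 2]; set D = diag(2, 2, 2, 2, 2) and form L = D - A. Since every row of L sums to 0, the all-ones vector is in the kernel and 0 is an eigenvalue. The single zero eigenvalue shows the graph is connected. The largest eigenvalue, 3.6180, is at most the vertex count 5. By the matrix-tree theorem the graph has (1/5) * product of the nonzero eigenvalues = 5 spanning trees.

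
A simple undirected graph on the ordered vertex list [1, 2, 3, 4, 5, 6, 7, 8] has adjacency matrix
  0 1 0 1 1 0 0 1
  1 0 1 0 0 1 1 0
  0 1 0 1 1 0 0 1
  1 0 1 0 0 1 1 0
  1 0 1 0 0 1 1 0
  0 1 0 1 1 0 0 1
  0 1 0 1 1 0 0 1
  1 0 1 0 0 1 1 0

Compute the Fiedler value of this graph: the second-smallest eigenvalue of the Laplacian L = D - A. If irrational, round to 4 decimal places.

4

With the vertex order [1, 2, 3, 4, 5, 6, 7, 8], the degrees are [4, 4, 4, 4, 4, 4, 4, 4], giving D = diag(4, 4, 4, 4, 4, 4, 4, 4) and L = D - A. The smallest Laplacian eigenvalue is always 0. The next one, lambda_2 = 4, measures how hard the graph is to disconnect: larger values mean better connectivity. The eigenvalues sum to 32, which equals trace(L) = 2|E|. There is one zero in the spectrum, matching the 1 component.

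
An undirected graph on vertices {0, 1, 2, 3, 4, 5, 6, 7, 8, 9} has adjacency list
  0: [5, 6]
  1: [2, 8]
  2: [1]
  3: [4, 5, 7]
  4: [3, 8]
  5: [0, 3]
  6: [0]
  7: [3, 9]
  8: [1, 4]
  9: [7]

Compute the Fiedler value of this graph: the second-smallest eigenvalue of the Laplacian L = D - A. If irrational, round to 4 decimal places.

Each diagonal entry of L is the vertex degree and each off-diagonal entry is -1 where an edge is present, 0 otherwise; in the order [0, 1, 2, 3, 4, 5, 6, 7, 8, 9] the diagonal is [2, 2, 1, 3, 2, 2, 1, 2, 2, 1]. Computing the eigenvalues of L and sorting gives [0, 0.1479, 0.2814, 0.7873, 1.2931, 2, 2.4631, 3.0926, 3.4687, 4.4659]. The Fiedler value lambda_2 = 0.1479 is strictly positive, so the graph is connected. The eigenvalues sum to 18, which equals trace(L) = 2|E|.

0.1479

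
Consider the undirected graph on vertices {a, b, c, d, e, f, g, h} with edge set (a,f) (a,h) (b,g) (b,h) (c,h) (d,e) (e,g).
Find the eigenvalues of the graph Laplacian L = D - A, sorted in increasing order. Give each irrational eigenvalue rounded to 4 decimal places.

Reading degrees in the order [a, b, c, d, e, f, g, h] gives [2, 2, 1, 1, 2, 1, 2, 3]; set D = diag(2, 2, 1, 1, 2, 1, 2, 3) and form L = D - A. Diagonalising L (or applying a numerical eigensolver to the 8x8 matrix) gives the spectrum above. The single zero eigenvalue shows the graph is connected.

[0, 0.1864, 0.5858, 1, 2, 2.4707, 3.4142, 4.3429]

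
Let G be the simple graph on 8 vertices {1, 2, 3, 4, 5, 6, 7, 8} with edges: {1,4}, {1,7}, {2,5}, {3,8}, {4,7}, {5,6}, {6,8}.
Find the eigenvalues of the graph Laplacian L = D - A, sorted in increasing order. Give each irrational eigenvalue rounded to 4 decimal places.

[0, 0, 0.3820, 1.3820, 2.6180, 3, 3, 3.6180]

With the vertex order [1, 2, 3, 4, 5, 6, 7, 8], the degrees are [2, 1, 1, 2, 2, 2, 2, 2], giving D = diag(2, 1, 1, 2, 2, 2, 2, 2) and L = D - A. L is symmetric positive semidefinite, so every eigenvalue is real and nonnegative. The 2 zero eigenvalues correspond to the 2 connected components.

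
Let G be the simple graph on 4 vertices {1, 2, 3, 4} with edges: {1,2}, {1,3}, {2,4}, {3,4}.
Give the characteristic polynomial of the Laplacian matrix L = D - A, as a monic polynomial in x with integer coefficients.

x^4 - 8x^3 + 20x^2 - 16x

Each diagonal entry of L is the vertex degree and each off-diagonal entry is -1 where an edge is present, 0 otherwise; in the order [1, 2, 3, 4] the diagonal is [2, 2, 2, 2]. The eigenvalues of L are [0, 2, 2, 4]; the characteristic polynomial is the product of (x - lambda_i), which multiplies out to x^4 - 8x^3 + 20x^2 - 16x. Since p(0) = det(-L) = 0, x divides p(x). There is one zero in the spectrum, matching the 1 component.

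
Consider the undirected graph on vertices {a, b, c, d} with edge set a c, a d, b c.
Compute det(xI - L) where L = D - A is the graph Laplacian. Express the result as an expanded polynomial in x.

x^4 - 6x^3 + 10x^2 - 4x

Each diagonal entry of L is the vertex degree and each off-diagonal entry is -1 where an edge is present, 0 otherwise; in the order [a, b, c, d] the diagonal is [2, 1, 2, 1]. Computing det(xI - L) by cofactor expansion (or equivalently via sum-over-permutations) gives x^4 - 6x^3 + 10x^2 - 4x. The coefficient of x^3 equals -trace(L) = -6, matching the sum of degrees.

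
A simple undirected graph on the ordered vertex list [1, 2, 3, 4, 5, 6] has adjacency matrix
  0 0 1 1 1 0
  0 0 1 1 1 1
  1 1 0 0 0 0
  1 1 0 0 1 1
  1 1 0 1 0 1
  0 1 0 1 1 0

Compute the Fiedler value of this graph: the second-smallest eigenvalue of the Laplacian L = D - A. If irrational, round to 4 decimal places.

Reading degrees in the order [1, 2, 3, 4, 5, 6] gives [3, 4, 2, 4, 4, 3]; set D = diag(3, 4, 2, 4, 4, 3) and form L = D - A. Computing the eigenvalues of L and sorting gives [0, 1.7857, 3, 4.5392, 5, 5.6751]. The Fiedler value lambda_2 = 1.7857 is strictly positive, so the graph is connected. The largest eigenvalue, 5.6751, is at most the vertex count 6. The eigenvalues sum to 20, which equals trace(L) = 2|E|.

1.7857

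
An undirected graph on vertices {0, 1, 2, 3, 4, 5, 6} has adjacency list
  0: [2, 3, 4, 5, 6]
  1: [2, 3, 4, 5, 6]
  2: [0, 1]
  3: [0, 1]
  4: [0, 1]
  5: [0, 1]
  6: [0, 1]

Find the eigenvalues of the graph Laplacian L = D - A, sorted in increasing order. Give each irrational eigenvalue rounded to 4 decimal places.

[0, 2, 2, 2, 2, 5, 7]

Each diagonal entry of L is the vertex degree and each off-diagonal entry is -1 where an edge is present, 0 otherwise; in the order [0, 1, 2, 3, 4, 5, 6] the diagonal is [5, 5, 2, 2, 2, 2, 2]. Since every row of L sums to 0, the all-ones vector is in the kernel and 0 is an eigenvalue. The single zero eigenvalue shows the graph is connected. The eigenvalues sum to 20, which equals trace(L) = 2|E|.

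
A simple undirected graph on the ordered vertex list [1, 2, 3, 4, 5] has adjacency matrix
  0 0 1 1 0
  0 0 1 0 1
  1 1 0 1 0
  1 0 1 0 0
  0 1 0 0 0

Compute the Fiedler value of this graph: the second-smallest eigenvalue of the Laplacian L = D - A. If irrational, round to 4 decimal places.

Each diagonal entry of L is the vertex degree and each off-diagonal entry is -1 where an edge is present, 0 otherwise; in the order [1, 2, 3, 4, 5] the diagonal is [2, 2, 3, 2, 1]. The smallest Laplacian eigenvalue is always 0. The next one, lambda_2 = 0.5188, measures how hard the graph is to disconnect: larger values mean better connectivity.

0.5188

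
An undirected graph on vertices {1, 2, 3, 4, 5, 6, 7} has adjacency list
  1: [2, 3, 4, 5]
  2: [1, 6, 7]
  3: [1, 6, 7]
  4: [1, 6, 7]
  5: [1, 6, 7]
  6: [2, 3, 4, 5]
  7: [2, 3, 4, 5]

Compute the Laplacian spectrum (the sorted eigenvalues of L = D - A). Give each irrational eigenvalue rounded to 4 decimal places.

Each diagonal entry of L is the vertex degree and each off-diagonal entry is -1 where an edge is present, 0 otherwise; in the order [1, 2, 3, 4, 5, 6, 7] the diagonal is [4, 3, 3, 3, 3, 4, 4]. The multiplicity of 0 as a Laplacian eigenvalue equals the number of connected components. The single zero eigenvalue shows the graph is connected.

[0, 3, 3, 3, 4, 4, 7]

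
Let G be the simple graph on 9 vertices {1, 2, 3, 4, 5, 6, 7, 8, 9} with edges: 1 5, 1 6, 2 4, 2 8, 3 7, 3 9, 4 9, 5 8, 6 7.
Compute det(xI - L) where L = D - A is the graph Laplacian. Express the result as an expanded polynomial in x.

Each diagonal entry of L is the vertex degree and each off-diagonal entry is -1 where an edge is present, 0 otherwise; in the order [1, 2, 3, 4, 5, 6, 7, 8, 9] the diagonal is [2, 2, 2, 2, 2, 2, 2, 2, 2]. L has integer entries, so p(x) = det(xI - L) has integer coefficients. Expanding the determinant yields x^9 - 18x^8 + 135x^7 - 546x^6 + 1287x^5 - 1782x^4 + 1386x^3 - 540x^2 + 81x. Since p(0) = det(-L) = 0, x divides p(x).

x^9 - 18x^8 + 135x^7 - 546x^6 + 1287x^5 - 1782x^4 + 1386x^3 - 540x^2 + 81x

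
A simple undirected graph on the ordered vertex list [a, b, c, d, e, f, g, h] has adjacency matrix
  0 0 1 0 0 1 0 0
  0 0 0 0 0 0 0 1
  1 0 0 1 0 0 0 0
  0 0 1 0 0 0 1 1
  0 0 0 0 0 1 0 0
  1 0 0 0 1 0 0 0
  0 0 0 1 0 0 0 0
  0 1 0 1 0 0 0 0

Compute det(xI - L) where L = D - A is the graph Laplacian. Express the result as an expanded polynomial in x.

x^8 - 14x^7 + 77x^6 - 212x^5 + 308x^4 - 228x^3 + 76x^2 - 8x

Each diagonal entry of L is the vertex degree and each off-diagonal entry is -1 where an edge is present, 0 otherwise; in the order [a, b, c, d, e, f, g, h] the diagonal is [2, 1, 2, 3, 1, 2, 1, 2]. L has integer entries, so p(x) = det(xI - L) has integer coefficients. Expanding the determinant yields x^8 - 14x^7 + 77x^6 - 212x^5 + 308x^4 - 228x^3 + 76x^2 - 8x. Since p(0) = det(-L) = 0, x divides p(x). The largest eigenvalue, 4.3429, is at most the vertex count 8.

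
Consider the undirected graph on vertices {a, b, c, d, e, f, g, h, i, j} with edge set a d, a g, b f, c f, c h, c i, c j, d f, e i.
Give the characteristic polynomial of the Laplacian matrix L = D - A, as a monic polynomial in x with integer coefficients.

Each diagonal entry of L is the vertex degree and each off-diagonal entry is -1 where an edge is present, 0 otherwise; in the order [a, b, c, d, e, f, g, h, i, j] the diagonal is [2, 1, 4, 2, 1, 3, 1, 1, 2, 1]. Computing det(xI - L) by cofactor expansion (or equivalently via sum-over-permutations) gives x^10 - 18x^9 + 132x^8 - 514x^7 + 1161x^6 - 1562x^5 + 1239x^4 - 552x^3 + 123x^2 - 10x. Since p(0) = det(-L) = 0, x divides p(x).

x^10 - 18x^9 + 132x^8 - 514x^7 + 1161x^6 - 1562x^5 + 1239x^4 - 552x^3 + 123x^2 - 10x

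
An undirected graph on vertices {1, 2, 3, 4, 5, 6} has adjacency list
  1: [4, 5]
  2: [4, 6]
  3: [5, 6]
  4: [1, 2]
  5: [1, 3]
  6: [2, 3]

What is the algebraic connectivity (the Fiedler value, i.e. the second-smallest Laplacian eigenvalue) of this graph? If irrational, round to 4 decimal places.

1

Reading degrees in the order [1, 2, 3, 4, 5, 6] gives [2, 2, 2, 2, 2, 2]; set D = diag(2, 2, 2, 2, 2, 2) and form L = D - A. The sorted Laplacian eigenvalues are [0, 1, 1, 3, 3, 4]; the algebraic connectivity is the second entry, 1. The largest eigenvalue, 4, is at most the vertex count 6. By the matrix-tree theorem the graph has (1/6) * product of the nonzero eigenvalues = 6 spanning trees.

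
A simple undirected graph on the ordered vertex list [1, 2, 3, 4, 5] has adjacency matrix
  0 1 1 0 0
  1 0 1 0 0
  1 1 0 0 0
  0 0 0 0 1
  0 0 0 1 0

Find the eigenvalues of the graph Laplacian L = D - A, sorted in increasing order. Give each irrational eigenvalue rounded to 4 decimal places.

Each diagonal entry of L is the vertex degree and each off-diagonal entry is -1 where an edge is present, 0 otherwise; in the order [1, 2, 3, 4, 5] the diagonal is [2, 2, 2, 1, 1]. Since every row of L sums to 0, the all-ones vector is in the kernel and 0 is an eigenvalue. The 2 zero eigenvalues correspond to the 2 connected components. The largest eigenvalue, 3, is at most the vertex count 5.

[0, 0, 2, 3, 3]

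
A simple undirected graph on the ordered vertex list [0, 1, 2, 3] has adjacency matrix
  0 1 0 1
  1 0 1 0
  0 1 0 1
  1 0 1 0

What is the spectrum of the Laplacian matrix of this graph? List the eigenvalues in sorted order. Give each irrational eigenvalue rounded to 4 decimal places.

[0, 2, 2, 4]

Each diagonal entry of L is the vertex degree and each off-diagonal entry is -1 where an edge is present, 0 otherwise; in the order [0, 1, 2, 3] the diagonal is [2, 2, 2, 2]. Since every row of L sums to 0, the all-ones vector is in the kernel and 0 is an eigenvalue. The largest eigenvalue, 4, is at most the vertex count 4. By the matrix-tree theorem the graph has (1/4) * product of the nonzero eigenvalues = 4 spanning trees.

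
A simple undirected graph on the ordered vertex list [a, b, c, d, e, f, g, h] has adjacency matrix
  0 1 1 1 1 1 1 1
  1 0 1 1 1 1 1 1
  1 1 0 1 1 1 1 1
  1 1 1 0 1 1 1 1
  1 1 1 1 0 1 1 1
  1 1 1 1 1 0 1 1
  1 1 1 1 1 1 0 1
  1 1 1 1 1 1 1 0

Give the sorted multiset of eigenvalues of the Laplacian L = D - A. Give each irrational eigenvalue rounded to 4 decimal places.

[0, 8, 8, 8, 8, 8, 8, 8]

Reading degrees in the order [a, b, c, d, e, f, g, h] gives [7, 7, 7, 7, 7, 7, 7, 7]; set D = diag(7, 7, 7, 7, 7, 7, 7, 7) and form L = D - A. The multiplicity of 0 as a Laplacian eigenvalue equals the number of connected components. The single zero eigenvalue shows the graph is connected. The largest eigenvalue, 8, is at most the vertex count 8. By the matrix-tree theorem the graph has (1/8) * product of the nonzero eigenvalues = 262144 spanning trees.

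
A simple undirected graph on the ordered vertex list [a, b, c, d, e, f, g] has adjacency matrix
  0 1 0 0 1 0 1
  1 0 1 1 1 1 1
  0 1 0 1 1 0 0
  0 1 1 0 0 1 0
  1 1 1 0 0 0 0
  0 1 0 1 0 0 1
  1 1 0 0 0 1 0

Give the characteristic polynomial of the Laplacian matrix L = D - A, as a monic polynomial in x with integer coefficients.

x^7 - 24x^6 + 231x^5 - 1140x^4 + 3036x^3 - 4128x^2 + 2240x

Each diagonal entry of L is the vertex degree and each off-diagonal entry is -1 where an edge is present, 0 otherwise; in the order [a, b, c, d, e, f, g] the diagonal is [3, 6, 3, 3, 3, 3, 3]. L has integer entries, so p(x) = det(xI - L) has integer coefficients. Expanding the determinant yields x^7 - 24x^6 + 231x^5 - 1140x^4 + 3036x^3 - 4128x^2 + 2240x. Since p(0) = det(-L) = 0, x divides p(x). By the matrix-tree theorem the graph has (1/7) * product of the nonzero eigenvalues = 320 spanning trees.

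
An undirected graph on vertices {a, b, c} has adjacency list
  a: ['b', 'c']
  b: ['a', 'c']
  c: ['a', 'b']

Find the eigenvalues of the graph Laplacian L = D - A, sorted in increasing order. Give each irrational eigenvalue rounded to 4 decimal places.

Reading degrees in the order [a, b, c] gives [2, 2, 2]; set D = diag(2, 2, 2) and form L = D - A. L is symmetric positive semidefinite, so every eigenvalue is real and nonnegative. The single zero eigenvalue shows the graph is connected. The largest eigenvalue, 3, is at most the vertex count 3.

[0, 3, 3]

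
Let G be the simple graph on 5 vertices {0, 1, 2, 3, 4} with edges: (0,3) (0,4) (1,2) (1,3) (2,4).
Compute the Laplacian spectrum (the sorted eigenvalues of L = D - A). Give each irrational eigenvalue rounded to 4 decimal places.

[0, 1.3820, 1.3820, 3.6180, 3.6180]

Reading degrees in the order [0, 1, 2, 3, 4] gives [2, 2, 2, 2, 2]; set D = diag(2, 2, 2, 2, 2) and form L = D - A. Since every row of L sums to 0, the all-ones vector is in the kernel and 0 is an eigenvalue. The eigenvalues sum to 10, which equals trace(L) = 2|E|.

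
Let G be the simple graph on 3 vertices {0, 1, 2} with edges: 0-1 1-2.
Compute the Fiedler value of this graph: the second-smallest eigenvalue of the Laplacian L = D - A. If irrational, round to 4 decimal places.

Reading degrees in the order [0, 1, 2] gives [1, 2, 1]; set D = diag(1, 2, 1) and form L = D - A. The smallest Laplacian eigenvalue is always 0. The next one, lambda_2 = 1, measures how hard the graph is to disconnect: larger values mean better connectivity.

1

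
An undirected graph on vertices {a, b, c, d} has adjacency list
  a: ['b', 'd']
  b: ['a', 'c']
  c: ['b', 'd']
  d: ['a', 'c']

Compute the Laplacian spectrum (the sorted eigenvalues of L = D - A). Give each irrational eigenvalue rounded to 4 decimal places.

[0, 2, 2, 4]

Each diagonal entry of L is the vertex degree and each off-diagonal entry is -1 where an edge is present, 0 otherwise; in the order [a, b, c, d] the diagonal is [2, 2, 2, 2]. L is symmetric positive semidefinite, so every eigenvalue is real and nonnegative. The eigenvalues sum to 8, which equals trace(L) = 2|E|.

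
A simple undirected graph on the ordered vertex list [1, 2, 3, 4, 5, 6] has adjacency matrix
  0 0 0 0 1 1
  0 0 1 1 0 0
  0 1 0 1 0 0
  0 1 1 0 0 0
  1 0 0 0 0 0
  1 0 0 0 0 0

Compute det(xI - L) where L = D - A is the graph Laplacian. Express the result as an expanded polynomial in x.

Each diagonal entry of L is the vertex degree and each off-diagonal entry is -1 where an edge is present, 0 otherwise; in the order [1, 2, 3, 4, 5, 6] the diagonal is [2, 2, 2, 2, 1, 1]. The eigenvalues of L are [0, 0, 1, 3, 3, 3]; the characteristic polynomial is the product of (x - lambda_i), which multiplies out to x^6 - 10x^5 + 36x^4 - 54x^3 + 27x^2. Since p(0) = det(-L) = 0, x divides p(x). There are 2 zeros in the spectrum, matching the 2 components.

x^6 - 10x^5 + 36x^4 - 54x^3 + 27x^2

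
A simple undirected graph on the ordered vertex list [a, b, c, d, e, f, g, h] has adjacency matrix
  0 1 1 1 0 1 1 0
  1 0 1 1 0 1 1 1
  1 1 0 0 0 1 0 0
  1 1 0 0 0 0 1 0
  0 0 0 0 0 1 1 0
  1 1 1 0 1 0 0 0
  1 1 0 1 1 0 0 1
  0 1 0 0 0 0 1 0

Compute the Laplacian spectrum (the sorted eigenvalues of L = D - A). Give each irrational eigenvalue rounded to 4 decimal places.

With the vertex order [a, b, c, d, e, f, g, h], the degrees are [5, 6, 3, 3, 2, 4, 5, 2], giving D = diag(5, 6, 3, 3, 2, 4, 5, 2) and L = D - A. Since every row of L sums to 0, the all-ones vector is in the kernel and 0 is an eigenvalue. The single zero eigenvalue shows the graph is connected. By the matrix-tree theorem the graph has (1/8) * product of the nonzero eigenvalues = 1271 spanning trees.

[0, 1.6927, 1.9499, 2.6091, 4.7294, 5.3835, 6.4900, 7.1453]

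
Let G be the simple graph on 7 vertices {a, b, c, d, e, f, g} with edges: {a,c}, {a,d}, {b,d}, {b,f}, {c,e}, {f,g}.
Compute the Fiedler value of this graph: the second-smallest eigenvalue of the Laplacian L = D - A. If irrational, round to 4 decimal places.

With the vertex order [a, b, c, d, e, f, g], the degrees are [2, 2, 2, 2, 1, 2, 1], giving D = diag(2, 2, 2, 2, 1, 2, 1) and L = D - A. The sorted Laplacian eigenvalues are [0, 0.1981, 0.7530, 1.5550, 2.4450, 3.2470, 3.8019]; the algebraic connectivity is the second entry, 0.1981. The eigenvalues sum to 12, which equals trace(L) = 2|E|.

0.1981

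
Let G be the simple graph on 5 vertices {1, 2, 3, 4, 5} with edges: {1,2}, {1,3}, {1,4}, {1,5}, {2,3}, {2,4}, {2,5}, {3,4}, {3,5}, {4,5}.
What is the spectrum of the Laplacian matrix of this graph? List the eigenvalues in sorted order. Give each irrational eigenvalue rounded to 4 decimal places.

[0, 5, 5, 5, 5]

Each diagonal entry of L is the vertex degree and each off-diagonal entry is -1 where an edge is present, 0 otherwise; in the order [1, 2, 3, 4, 5] the diagonal is [4, 4, 4, 4, 4]. Diagonalising L (or applying a numerical eigensolver to the 5x5 matrix) gives the spectrum above.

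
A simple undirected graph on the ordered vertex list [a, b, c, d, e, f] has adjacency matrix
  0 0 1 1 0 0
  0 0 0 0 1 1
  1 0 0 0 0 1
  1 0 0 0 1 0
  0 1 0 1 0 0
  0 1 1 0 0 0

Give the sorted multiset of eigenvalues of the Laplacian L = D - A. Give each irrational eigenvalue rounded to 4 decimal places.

Reading degrees in the order [a, b, c, d, e, f] gives [2, 2, 2, 2, 2, 2]; set D = diag(2, 2, 2, 2, 2, 2) and form L = D - A. Diagonalising L (or applying a numerical eigensolver to the 6x6 matrix) gives the spectrum above. The single zero eigenvalue shows the graph is connected. The largest eigenvalue, 4, is at most the vertex count 6. By the matrix-tree theorem the graph has (1/6) * product of the nonzero eigenvalues = 6 spanning trees.

[0, 1, 1, 3, 3, 4]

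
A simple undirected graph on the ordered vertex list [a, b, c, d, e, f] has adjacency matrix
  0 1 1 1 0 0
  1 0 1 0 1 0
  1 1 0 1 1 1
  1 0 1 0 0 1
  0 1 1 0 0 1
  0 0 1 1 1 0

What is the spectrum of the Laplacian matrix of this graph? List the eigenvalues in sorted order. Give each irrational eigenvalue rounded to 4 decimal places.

[0, 2.3820, 2.3820, 4.6180, 4.6180, 6]

With the vertex order [a, b, c, d, e, f], the degrees are [3, 3, 5, 3, 3, 3], giving D = diag(3, 3, 5, 3, 3, 3) and L = D - A. Since every row of L sums to 0, the all-ones vector is in the kernel and 0 is an eigenvalue. The single zero eigenvalue shows the graph is connected. By the matrix-tree theorem the graph has (1/6) * product of the nonzero eigenvalues = 121 spanning trees.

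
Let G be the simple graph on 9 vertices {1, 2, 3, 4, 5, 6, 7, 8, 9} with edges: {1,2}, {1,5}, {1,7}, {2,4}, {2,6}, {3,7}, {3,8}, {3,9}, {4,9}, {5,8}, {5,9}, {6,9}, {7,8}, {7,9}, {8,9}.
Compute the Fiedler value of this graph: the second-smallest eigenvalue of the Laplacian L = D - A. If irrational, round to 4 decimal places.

Each diagonal entry of L is the vertex degree and each off-diagonal entry is -1 where an edge is present, 0 otherwise; in the order [1, 2, 3, 4, 5, 6, 7, 8, 9] the diagonal is [3, 3, 3, 2, 3, 2, 4, 4, 6]. Computing the eigenvalues of L and sorting gives [0, 1.1338, 2, 2.1442, 3, 4.2108, 4.6784, 5.6554, 7.1774]. The Fiedler value lambda_2 = 1.1338 is strictly positive, so the graph is connected. The largest eigenvalue, 7.1774, is at most the vertex count 9. The eigenvalues sum to 30, which equals trace(L) = 2|E|.

1.1338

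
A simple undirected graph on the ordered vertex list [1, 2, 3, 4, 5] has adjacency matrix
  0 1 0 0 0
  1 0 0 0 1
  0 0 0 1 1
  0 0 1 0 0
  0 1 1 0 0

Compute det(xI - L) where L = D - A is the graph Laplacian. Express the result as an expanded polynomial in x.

x^5 - 8x^4 + 21x^3 - 20x^2 + 5x

With the vertex order [1, 2, 3, 4, 5], the degrees are [1, 2, 2, 1, 2], giving D = diag(1, 2, 2, 1, 2) and L = D - A. L has integer entries, so p(x) = det(xI - L) has integer coefficients. Expanding the determinant yields x^5 - 8x^4 + 21x^3 - 20x^2 + 5x. The constant term is 0 because L is singular (the all-ones vector lies in its kernel). By the matrix-tree theorem the graph has (1/5) * product of the nonzero eigenvalues = 1 spanning tree.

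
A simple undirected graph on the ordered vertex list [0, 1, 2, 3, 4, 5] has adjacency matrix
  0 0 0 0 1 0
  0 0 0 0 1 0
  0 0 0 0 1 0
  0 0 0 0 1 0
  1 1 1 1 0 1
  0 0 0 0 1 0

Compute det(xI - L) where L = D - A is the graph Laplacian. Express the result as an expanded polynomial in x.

x^6 - 10x^5 + 30x^4 - 40x^3 + 25x^2 - 6x

With the vertex order [0, 1, 2, 3, 4, 5], the degrees are [1, 1, 1, 1, 5, 1], giving D = diag(1, 1, 1, 1, 5, 1) and L = D - A. The eigenvalues of L are [0, 1, 1, 1, 1, 6]; the characteristic polynomial is the product of (x - lambda_i), which multiplies out to x^6 - 10x^5 + 30x^4 - 40x^3 + 25x^2 - 6x. The constant term is 0 because L is singular (the all-ones vector lies in its kernel).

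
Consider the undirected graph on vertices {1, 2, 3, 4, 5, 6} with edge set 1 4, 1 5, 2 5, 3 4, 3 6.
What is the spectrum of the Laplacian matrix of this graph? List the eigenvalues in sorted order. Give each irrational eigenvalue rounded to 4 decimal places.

Each diagonal entry of L is the vertex degree and each off-diagonal entry is -1 where an edge is present, 0 otherwise; in the order [1, 2, 3, 4, 5, 6] the diagonal is [2, 1, 2, 2, 2, 1]. L is symmetric positive semidefinite, so every eigenvalue is real and nonnegative. By the matrix-tree theorem the graph has (1/6) * product of the nonzero eigenvalues = 1 spanning tree.

[0, 0.2679, 1, 2, 3, 3.7321]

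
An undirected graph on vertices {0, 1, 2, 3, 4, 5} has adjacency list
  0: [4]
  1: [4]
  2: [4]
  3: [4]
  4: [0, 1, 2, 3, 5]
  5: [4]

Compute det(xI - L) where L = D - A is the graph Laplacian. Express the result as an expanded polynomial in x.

Reading degrees in the order [0, 1, 2, 3, 4, 5] gives [1, 1, 1, 1, 5, 1]; set D = diag(1, 1, 1, 1, 5, 1) and form L = D - A. Computing det(xI - L) by cofactor expansion (or equivalently via sum-over-permutations) gives x^6 - 10x^5 + 30x^4 - 40x^3 + 25x^2 - 6x. The constant term is 0 because L is singular (the all-ones vector lies in its kernel).

x^6 - 10x^5 + 30x^4 - 40x^3 + 25x^2 - 6x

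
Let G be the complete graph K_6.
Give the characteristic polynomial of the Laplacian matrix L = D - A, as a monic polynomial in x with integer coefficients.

x^6 - 30x^5 + 360x^4 - 2160x^3 + 6480x^2 - 7776x

The graph has 6 vertices and degree multiset [5, 5, 5, 5, 5, 5]; D is the diagonal matrix of degrees and L = D - A. The eigenvalues of L are [0, 6, 6, 6, 6, 6]; the characteristic polynomial is the product of (x - lambda_i), which multiplies out to x^6 - 30x^5 + 360x^4 - 2160x^3 + 6480x^2 - 7776x. The constant term is 0 because L is singular (the all-ones vector lies in its kernel).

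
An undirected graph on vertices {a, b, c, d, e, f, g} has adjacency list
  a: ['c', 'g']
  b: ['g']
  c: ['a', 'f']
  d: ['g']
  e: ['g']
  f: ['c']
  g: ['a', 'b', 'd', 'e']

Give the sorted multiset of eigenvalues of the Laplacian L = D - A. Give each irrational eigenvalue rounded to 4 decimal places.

[0, 0.2955, 1, 1, 1.4911, 3.1169, 5.0965]

Each diagonal entry of L is the vertex degree and each off-diagonal entry is -1 where an edge is present, 0 otherwise; in the order [a, b, c, d, e, f, g] the diagonal is [2, 1, 2, 1, 1, 1, 4]. Since every row of L sums to 0, the all-ones vector is in the kernel and 0 is an eigenvalue. The single zero eigenvalue shows the graph is connected. The largest eigenvalue, 5.0965, is at most the vertex count 7. There is one zero in the spectrum, matching the 1 component.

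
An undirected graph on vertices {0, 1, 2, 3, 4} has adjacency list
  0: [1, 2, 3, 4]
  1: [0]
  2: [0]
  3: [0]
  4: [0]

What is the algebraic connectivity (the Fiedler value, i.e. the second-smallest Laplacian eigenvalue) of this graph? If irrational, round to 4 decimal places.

Reading degrees in the order [0, 1, 2, 3, 4] gives [4, 1, 1, 1, 1]; set D = diag(4, 1, 1, 1, 1) and form L = D - A. The sorted Laplacian eigenvalues are [0, 1, 1, 1, 5]; the algebraic connectivity is the second entry, 1. By the matrix-tree theorem the graph has (1/5) * product of the nonzero eigenvalues = 1 spanning tree. There is one zero in the spectrum, matching the 1 component.

1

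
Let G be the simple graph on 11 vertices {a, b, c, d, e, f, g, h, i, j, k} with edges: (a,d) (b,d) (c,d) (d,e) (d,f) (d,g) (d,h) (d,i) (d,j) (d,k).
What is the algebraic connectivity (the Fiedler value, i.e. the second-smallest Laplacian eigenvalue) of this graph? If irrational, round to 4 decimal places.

1

Each diagonal entry of L is the vertex degree and each off-diagonal entry is -1 where an edge is present, 0 otherwise; in the order [a, b, c, d, e, f, g, h, i, j, k] the diagonal is [1, 1, 1, 10, 1, 1, 1, 1, 1, 1, 1]. The sorted Laplacian eigenvalues are [0, 1, 1, 1, 1, 1, 1, 1, 1, 1, 11]; the algebraic connectivity is the second entry, 1. The eigenvalues sum to 20, which equals trace(L) = 2|E|. By the matrix-tree theorem the graph has (1/11) * product of the nonzero eigenvalues = 1 spanning tree.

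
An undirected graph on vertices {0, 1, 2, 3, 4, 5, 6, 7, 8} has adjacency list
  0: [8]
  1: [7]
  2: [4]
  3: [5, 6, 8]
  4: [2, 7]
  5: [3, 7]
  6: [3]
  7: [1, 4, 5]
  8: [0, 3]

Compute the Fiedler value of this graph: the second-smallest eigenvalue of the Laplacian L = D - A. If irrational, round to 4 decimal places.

Reading degrees in the order [0, 1, 2, 3, 4, 5, 6, 7, 8] gives [1, 1, 1, 3, 2, 2, 1, 3, 2]; set D = diag(1, 1, 1, 3, 2, 2, 1, 3, 2) and form L = D - A. Computing the eigenvalues of L and sorting gives [0, 0.1729, 0.5587, 0.6617, 1.4331, 2.2091, 2.4851, 3.9563, 4.5231]. The Fiedler value lambda_2 = 0.1729 is strictly positive, so the graph is connected. The largest eigenvalue, 4.5231, is at most the vertex count 9.

0.1729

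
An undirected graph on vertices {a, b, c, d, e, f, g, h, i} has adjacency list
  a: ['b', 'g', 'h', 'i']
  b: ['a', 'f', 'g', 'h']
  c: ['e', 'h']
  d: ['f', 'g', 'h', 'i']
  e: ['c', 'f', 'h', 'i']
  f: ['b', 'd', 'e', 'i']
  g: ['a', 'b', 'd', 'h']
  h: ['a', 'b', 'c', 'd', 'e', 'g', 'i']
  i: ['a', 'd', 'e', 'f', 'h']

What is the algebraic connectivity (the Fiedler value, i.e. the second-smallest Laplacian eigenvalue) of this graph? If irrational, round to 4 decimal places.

1.6324

Reading degrees in the order [a, b, c, d, e, f, g, h, i] gives [4, 4, 2, 4, 4, 4, 4, 7, 5]; set D = diag(4, 4, 2, 4, 4, 4, 4, 7, 5) and form L = D - A. The sorted Laplacian eigenvalues are [0, 1.6324, 2.7752, 3.7928, 4.1708, 4.9421, 5.9195, 6.5614, 8.2059]; the algebraic connectivity is the second entry, 1.6324. By the matrix-tree theorem the graph has (1/9) * product of the nonzero eigenvalues = 12542 spanning trees. The eigenvalues sum to 38, which equals trace(L) = 2|E|.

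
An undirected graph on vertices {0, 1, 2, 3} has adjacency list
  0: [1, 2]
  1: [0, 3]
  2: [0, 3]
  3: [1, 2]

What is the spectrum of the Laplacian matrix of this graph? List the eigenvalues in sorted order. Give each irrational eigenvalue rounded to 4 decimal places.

With the vertex order [0, 1, 2, 3], the degrees are [2, 2, 2, 2], giving D = diag(2, 2, 2, 2) and L = D - A. The multiplicity of 0 as a Laplacian eigenvalue equals the number of connected components. The largest eigenvalue, 4, is at most the vertex count 4.

[0, 2, 2, 4]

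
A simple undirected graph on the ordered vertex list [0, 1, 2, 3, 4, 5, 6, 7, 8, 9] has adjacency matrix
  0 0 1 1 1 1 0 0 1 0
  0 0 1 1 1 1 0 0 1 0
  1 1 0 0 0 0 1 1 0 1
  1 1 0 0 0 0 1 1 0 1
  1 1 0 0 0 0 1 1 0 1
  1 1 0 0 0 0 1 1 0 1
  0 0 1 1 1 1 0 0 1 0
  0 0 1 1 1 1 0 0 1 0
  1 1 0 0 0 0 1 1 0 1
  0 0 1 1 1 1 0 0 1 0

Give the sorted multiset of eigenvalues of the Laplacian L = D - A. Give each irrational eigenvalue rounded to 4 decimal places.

Each diagonal entry of L is the vertex degree and each off-diagonal entry is -1 where an edge is present, 0 otherwise; in the order [0, 1, 2, 3, 4, 5, 6, 7, 8, 9] the diagonal is [5, 5, 5, 5, 5, 5, 5, 5, 5, 5]. The multiplicity of 0 as a Laplacian eigenvalue equals the number of connected components. The single zero eigenvalue shows the graph is connected. By the matrix-tree theorem the graph has (1/10) * product of the nonzero eigenvalues = 390625 spanning trees.

[0, 5, 5, 5, 5, 5, 5, 5, 5, 10]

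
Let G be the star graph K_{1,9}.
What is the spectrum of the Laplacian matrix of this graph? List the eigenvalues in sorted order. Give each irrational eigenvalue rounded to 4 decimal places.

[0, 1, 1, 1, 1, 1, 1, 1, 1, 10]

The graph has 10 vertices and degree multiset [9, 1, 1, 1, 1, 1, 1, 1, 1, 1]; D is the diagonal matrix of degrees and L = D - A. The multiplicity of 0 as a Laplacian eigenvalue equals the number of connected components. The single zero eigenvalue shows the graph is connected. There is one zero in the spectrum, matching the 1 component.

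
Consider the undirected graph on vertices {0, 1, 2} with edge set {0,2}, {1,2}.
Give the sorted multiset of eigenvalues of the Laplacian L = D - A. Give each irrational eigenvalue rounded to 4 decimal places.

Reading degrees in the order [0, 1, 2] gives [1, 1, 2]; set D = diag(1, 1, 2) and form L = D - A. Since every row of L sums to 0, the all-ones vector is in the kernel and 0 is an eigenvalue. The eigenvalues sum to 4, which equals trace(L) = 2|E|.

[0, 1, 3]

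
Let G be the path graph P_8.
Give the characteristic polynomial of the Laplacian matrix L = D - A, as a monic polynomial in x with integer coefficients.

The graph has 8 vertices and degree multiset [2, 2, 2, 2, 2, 2, 1, 1]; D is the diagonal matrix of degrees and L = D - A. L has integer entries, so p(x) = det(xI - L) has integer coefficients. Expanding the determinant yields x^8 - 14x^7 + 78x^6 - 220x^5 + 330x^4 - 252x^3 + 84x^2 - 8x. The coefficient of x^7 equals -trace(L) = -14, matching the sum of degrees. By the matrix-tree theorem the graph has (1/8) * product of the nonzero eigenvalues = 1 spanning tree. The eigenvalues sum to 14, which equals trace(L) = 2|E|.

x^8 - 14x^7 + 78x^6 - 220x^5 + 330x^4 - 252x^3 + 84x^2 - 8x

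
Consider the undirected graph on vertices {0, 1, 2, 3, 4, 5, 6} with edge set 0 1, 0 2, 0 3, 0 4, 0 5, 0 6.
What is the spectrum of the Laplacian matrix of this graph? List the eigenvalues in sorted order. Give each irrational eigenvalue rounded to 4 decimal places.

[0, 1, 1, 1, 1, 1, 7]

With the vertex order [0, 1, 2, 3, 4, 5, 6], the degrees are [6, 1, 1, 1, 1, 1, 1], giving D = diag(6, 1, 1, 1, 1, 1, 1) and L = D - A. The multiplicity of 0 as a Laplacian eigenvalue equals the number of connected components. The largest eigenvalue, 7, is at most the vertex count 7.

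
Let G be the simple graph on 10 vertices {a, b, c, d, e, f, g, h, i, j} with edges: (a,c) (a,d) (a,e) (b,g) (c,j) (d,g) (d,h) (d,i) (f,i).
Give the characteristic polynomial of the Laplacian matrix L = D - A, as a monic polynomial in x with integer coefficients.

Each diagonal entry of L is the vertex degree and each off-diagonal entry is -1 where an edge is present, 0 otherwise; in the order [a, b, c, d, e, f, g, h, i, j] the diagonal is [3, 1, 2, 4, 1, 1, 2, 1, 2, 1]. L has integer entries, so p(x) = det(xI - L) has integer coefficients. Expanding the determinant yields x^10 - 18x^9 + 132x^8 - 514x^7 + 1159x^6 - 1548x^5 + 1208x^4 - 528x^3 + 117x^2 - 10x. Since p(0) = det(-L) = 0, x divides p(x).

x^10 - 18x^9 + 132x^8 - 514x^7 + 1159x^6 - 1548x^5 + 1208x^4 - 528x^3 + 117x^2 - 10x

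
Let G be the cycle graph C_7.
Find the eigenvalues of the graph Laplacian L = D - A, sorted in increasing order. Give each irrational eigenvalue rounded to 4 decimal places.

[0, 0.7530, 0.7530, 2.4450, 2.4450, 3.8019, 3.8019]

The graph has 7 vertices and degree multiset [2, 2, 2, 2, 2, 2, 2]; D is the diagonal matrix of degrees and L = D - A. Since every row of L sums to 0, the all-ones vector is in the kernel and 0 is an eigenvalue. There is one zero in the spectrum, matching the 1 component.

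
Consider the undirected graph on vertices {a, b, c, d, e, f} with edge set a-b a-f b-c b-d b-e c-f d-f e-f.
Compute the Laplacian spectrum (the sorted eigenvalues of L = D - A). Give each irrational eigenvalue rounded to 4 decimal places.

[0, 2, 2, 2, 4, 6]

Each diagonal entry of L is the vertex degree and each off-diagonal entry is -1 where an edge is present, 0 otherwise; in the order [a, b, c, d, e, f] the diagonal is [2, 4, 2, 2, 2, 4]. Since every row of L sums to 0, the all-ones vector is in the kernel and 0 is an eigenvalue. The single zero eigenvalue shows the graph is connected. By the matrix-tree theorem the graph has (1/6) * product of the nonzero eigenvalues = 32 spanning trees. There is one zero in the spectrum, matching the 1 component.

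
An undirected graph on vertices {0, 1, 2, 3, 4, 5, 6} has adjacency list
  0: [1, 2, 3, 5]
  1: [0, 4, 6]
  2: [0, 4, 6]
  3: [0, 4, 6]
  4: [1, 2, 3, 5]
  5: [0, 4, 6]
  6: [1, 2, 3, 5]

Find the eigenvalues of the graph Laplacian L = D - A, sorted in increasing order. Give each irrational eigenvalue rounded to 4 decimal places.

With the vertex order [0, 1, 2, 3, 4, 5, 6], the degrees are [4, 3, 3, 3, 4, 3, 4], giving D = diag(4, 3, 3, 3, 4, 3, 4) and L = D - A. The multiplicity of 0 as a Laplacian eigenvalue equals the number of connected components. The single zero eigenvalue shows the graph is connected. By the matrix-tree theorem the graph has (1/7) * product of the nonzero eigenvalues = 432 spanning trees. The largest eigenvalue, 7, is at most the vertex count 7.

[0, 3, 3, 3, 4, 4, 7]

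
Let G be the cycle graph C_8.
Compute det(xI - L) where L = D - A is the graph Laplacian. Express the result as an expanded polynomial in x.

x^8 - 16x^7 + 104x^6 - 352x^5 + 660x^4 - 672x^3 + 336x^2 - 64x

The graph has 8 vertices and degree multiset [2, 2, 2, 2, 2, 2, 2, 2]; D is the diagonal matrix of degrees and L = D - A. Computing det(xI - L) by cofactor expansion (or equivalently via sum-over-permutations) gives x^8 - 16x^7 + 104x^6 - 352x^5 + 660x^4 - 672x^3 + 336x^2 - 64x. Since p(0) = det(-L) = 0, x divides p(x). The eigenvalues sum to 16, which equals trace(L) = 2|E|.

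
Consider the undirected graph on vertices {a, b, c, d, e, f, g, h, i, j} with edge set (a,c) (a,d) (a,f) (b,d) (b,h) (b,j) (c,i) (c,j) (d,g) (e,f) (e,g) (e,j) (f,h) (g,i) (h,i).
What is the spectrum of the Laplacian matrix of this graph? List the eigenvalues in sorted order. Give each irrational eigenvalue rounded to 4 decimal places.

Reading degrees in the order [a, b, c, d, e, f, g, h, i, j] gives [3, 3, 3, 3, 3, 3, 3, 3, 3, 3]; set D = diag(3, 3, 3, 3, 3, 3, 3, 3, 3, 3) and form L = D - A. Since every row of L sums to 0, the all-ones vector is in the kernel and 0 is an eigenvalue.

[0, 2, 2, 2, 2, 2, 5, 5, 5, 5]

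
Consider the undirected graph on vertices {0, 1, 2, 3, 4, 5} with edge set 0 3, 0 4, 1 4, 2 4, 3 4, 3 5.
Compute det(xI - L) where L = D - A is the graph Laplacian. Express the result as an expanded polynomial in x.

x^6 - 12x^5 + 50x^4 - 88x^3 + 67x^2 - 18x

Reading degrees in the order [0, 1, 2, 3, 4, 5] gives [2, 1, 1, 3, 4, 1]; set D = diag(2, 1, 1, 3, 4, 1) and form L = D - A. L has integer entries, so p(x) = det(xI - L) has integer coefficients. Expanding the determinant yields x^6 - 12x^5 + 50x^4 - 88x^3 + 67x^2 - 18x. Since p(0) = det(-L) = 0, x divides p(x). The eigenvalues sum to 12, which equals trace(L) = 2|E|.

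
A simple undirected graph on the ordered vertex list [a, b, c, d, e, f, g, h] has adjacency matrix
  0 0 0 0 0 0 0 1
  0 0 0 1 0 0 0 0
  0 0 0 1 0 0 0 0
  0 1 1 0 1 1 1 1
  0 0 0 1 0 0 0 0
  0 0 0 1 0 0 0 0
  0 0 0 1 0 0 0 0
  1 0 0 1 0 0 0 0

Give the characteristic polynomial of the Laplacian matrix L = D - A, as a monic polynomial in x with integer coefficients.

With the vertex order [a, b, c, d, e, f, g, h], the degrees are [1, 1, 1, 6, 1, 1, 1, 2], giving D = diag(1, 1, 1, 6, 1, 1, 1, 2) and L = D - A. L has integer entries, so p(x) = det(xI - L) has integer coefficients. Expanding the determinant yields x^8 - 14x^7 + 68x^6 - 160x^5 + 205x^4 - 146x^3 + 54x^2 - 8x. Since p(0) = det(-L) = 0, x divides p(x). The eigenvalues sum to 14, which equals trace(L) = 2|E|.

x^8 - 14x^7 + 68x^6 - 160x^5 + 205x^4 - 146x^3 + 54x^2 - 8x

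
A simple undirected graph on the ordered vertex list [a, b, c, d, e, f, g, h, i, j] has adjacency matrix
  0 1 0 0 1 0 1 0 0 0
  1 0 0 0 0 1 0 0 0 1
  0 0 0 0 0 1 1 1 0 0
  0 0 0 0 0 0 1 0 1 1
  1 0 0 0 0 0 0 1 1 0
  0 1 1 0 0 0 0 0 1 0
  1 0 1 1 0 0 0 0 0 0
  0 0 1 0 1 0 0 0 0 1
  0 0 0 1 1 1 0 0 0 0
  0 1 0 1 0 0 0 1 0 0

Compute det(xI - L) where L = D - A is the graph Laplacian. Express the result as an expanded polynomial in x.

Each diagonal entry of L is the vertex degree and each off-diagonal entry is -1 where an edge is present, 0 otherwise; in the order [a, b, c, d, e, f, g, h, i, j] the diagonal is [3, 3, 3, 3, 3, 3, 3, 3, 3, 3]. Computing det(xI - L) by cofactor expansion (or equivalently via sum-over-permutations) gives x^10 - 30x^9 + 390x^8 - 2880x^7 + 13305x^6 - 39882x^5 + 77640x^4 - 94800x^3 + 66000x^2 - 20000x. Since p(0) = det(-L) = 0, x divides p(x). There is one zero in the spectrum, matching the 1 component.

x^10 - 30x^9 + 390x^8 - 2880x^7 + 13305x^6 - 39882x^5 + 77640x^4 - 94800x^3 + 66000x^2 - 20000x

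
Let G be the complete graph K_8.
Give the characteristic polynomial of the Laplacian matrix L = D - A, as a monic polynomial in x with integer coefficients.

x^8 - 56x^7 + 1344x^6 - 17920x^5 + 143360x^4 - 688128x^3 + 1835008x^2 - 2097152x

The graph has 8 vertices and degree multiset [7, 7, 7, 7, 7, 7, 7, 7]; D is the diagonal matrix of degrees and L = D - A. L has integer entries, so p(x) = det(xI - L) has integer coefficients. Expanding the determinant yields x^8 - 56x^7 + 1344x^6 - 17920x^5 + 143360x^4 - 688128x^3 + 1835008x^2 - 2097152x. The coefficient of x^7 equals -trace(L) = -56, matching the sum of degrees. By the matrix-tree theorem the graph has (1/8) * product of the nonzero eigenvalues = 262144 spanning trees.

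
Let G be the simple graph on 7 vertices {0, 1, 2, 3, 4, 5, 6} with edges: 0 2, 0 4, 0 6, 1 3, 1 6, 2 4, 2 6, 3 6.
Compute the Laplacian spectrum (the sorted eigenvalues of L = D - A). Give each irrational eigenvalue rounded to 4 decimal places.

[0, 0, 0.7639, 3, 3, 4, 5.2361]

With the vertex order [0, 1, 2, 3, 4, 5, 6], the degrees are [3, 2, 3, 2, 2, 0, 4], giving D = diag(3, 2, 3, 2, 2, 0, 4) and L = D - A. Diagonalising L (or applying a numerical eigensolver to the 7x7 matrix) gives the spectrum above. The 2 zero eigenvalues correspond to the 2 connected components. There are 2 zeros in the spectrum, matching the 2 components.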